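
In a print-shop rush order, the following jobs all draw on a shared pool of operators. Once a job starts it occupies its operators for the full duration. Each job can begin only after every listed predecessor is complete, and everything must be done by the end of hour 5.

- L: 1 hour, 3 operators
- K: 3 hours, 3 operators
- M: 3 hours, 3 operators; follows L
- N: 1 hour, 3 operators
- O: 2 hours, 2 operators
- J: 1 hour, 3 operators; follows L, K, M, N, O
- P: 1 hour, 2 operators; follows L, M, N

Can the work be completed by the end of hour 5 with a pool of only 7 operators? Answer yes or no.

no

The minimum achievable peak is 8; 7 < 8, so no feasible schedule stays within the cap.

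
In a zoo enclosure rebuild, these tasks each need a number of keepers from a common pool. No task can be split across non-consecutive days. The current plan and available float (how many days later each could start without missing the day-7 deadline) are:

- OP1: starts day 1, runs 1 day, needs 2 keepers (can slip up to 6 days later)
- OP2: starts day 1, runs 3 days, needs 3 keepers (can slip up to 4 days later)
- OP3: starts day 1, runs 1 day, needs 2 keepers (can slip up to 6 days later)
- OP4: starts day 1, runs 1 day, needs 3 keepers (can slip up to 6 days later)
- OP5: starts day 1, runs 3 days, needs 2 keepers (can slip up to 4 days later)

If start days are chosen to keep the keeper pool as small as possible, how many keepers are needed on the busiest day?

4

Early-start (OP1@1, OP2@1, OP3@1, OP4@1, OP5@1) gives peak 12: d1:12  d2:5  d3:5  d4:0  d5:0  d6:0  d7:0.
Shift OP2→4, OP3→2, OP4→7.
Schedule OP1@1, OP2@4, OP3@2, OP4@7, OP5@1: d1:4  d2:4  d3:2  d4:3  d5:3  d6:3  d7:3 — peak 4.
Total keeper-days = 22 over 7 days ⇒ peak ≥ ⌈22/7⌉ = 4, so 4 is optimal.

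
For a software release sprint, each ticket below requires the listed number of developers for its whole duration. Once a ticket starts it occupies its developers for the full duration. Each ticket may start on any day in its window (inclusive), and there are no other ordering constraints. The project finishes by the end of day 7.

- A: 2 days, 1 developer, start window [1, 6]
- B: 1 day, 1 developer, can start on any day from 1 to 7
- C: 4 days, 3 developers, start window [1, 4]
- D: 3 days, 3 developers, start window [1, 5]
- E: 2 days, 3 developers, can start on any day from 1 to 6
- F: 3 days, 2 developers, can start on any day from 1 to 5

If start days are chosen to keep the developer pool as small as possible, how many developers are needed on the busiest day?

6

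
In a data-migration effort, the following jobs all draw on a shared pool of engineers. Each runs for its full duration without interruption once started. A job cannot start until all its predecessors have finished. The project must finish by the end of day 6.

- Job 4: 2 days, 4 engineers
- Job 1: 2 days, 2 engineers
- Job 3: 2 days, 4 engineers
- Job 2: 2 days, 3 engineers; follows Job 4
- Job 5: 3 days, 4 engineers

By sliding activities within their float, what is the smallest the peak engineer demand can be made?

Early-start (Job 4@1, Job 1@1, Job 3@1, Job 2@3, Job 5@1) gives peak 14: d1:14  d2:14  d3:7  d4:3  d5:0  d6:0.
Shift Job 3→3, Job 2→5, Job 5→3.
Schedule Job 4@1, Job 1@1, Job 3@3, Job 2@5, Job 5@3: d1:6  d2:6  d3:8  d4:8  d5:7  d6:3 — peak 8.

8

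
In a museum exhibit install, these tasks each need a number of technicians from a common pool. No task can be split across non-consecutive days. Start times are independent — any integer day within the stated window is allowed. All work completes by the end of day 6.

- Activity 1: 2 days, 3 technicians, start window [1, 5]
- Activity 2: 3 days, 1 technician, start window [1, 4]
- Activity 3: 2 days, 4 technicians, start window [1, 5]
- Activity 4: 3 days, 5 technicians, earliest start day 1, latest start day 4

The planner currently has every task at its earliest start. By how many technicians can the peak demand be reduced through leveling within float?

Early-start peak: d1:13  d2:13  d3:6  d4:0  d5:0  d6:0 ⇒ 13.
Leveled (Activity 1@1, Activity 2@3, Activity 3@1, Activity 4@3): d1:7  d2:7  d3:6  d4:6  d5:6  d6:0 ⇒ 7.
Reduction 13 − 7 = 6.

6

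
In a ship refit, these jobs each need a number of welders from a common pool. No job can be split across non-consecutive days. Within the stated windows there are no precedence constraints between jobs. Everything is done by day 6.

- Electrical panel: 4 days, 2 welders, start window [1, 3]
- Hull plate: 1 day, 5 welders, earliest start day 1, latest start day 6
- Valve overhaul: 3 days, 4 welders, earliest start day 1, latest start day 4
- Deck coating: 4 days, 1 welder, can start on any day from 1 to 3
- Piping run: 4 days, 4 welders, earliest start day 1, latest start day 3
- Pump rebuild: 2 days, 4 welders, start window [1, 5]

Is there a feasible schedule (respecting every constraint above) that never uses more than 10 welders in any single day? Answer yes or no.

no

The minimum achievable peak is 11; 10 < 11, so no feasible schedule stays within the cap.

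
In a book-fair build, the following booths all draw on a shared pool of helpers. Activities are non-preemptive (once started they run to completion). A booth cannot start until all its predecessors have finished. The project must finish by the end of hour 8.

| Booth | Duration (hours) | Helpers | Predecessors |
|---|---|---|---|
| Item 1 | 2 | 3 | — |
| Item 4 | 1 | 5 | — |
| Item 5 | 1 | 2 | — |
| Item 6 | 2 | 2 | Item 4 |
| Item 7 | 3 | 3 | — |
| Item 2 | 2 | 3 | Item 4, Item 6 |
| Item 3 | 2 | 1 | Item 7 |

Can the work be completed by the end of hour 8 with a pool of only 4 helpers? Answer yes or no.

no

Total helper-hours = 34; over 8 hours the average is 34/8 > 4, so some hour must exceed 4.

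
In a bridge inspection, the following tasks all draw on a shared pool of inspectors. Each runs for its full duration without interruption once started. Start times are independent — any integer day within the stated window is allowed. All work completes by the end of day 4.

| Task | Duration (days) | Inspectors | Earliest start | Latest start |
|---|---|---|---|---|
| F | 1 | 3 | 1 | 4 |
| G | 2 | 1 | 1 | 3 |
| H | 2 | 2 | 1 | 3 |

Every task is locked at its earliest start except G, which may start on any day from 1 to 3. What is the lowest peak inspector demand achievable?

G@1: d1:6  d2:3  d3:0  d4:0 → peak 6
G@2: d1:5  d2:3  d3:1  d4:0 → peak 5
G@3: d1:5  d2:2  d3:1  d4:1 → peak 5
Best is G@2, peak 5.

5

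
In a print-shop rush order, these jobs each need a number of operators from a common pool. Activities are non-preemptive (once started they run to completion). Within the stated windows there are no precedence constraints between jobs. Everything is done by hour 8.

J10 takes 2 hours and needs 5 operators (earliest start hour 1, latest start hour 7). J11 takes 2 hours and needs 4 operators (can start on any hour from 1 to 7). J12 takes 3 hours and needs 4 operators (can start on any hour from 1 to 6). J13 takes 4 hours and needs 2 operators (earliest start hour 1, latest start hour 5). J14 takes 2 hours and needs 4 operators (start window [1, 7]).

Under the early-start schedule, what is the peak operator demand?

Early-start schedule: J10@1, J11@1, J12@1, J13@1, J14@1.
Load per hour: hour 1: 19, hour 2: 19, hour 3: 6, hour 4: 2, hour 5: 0, hour 6: 0, hour 7: 0, hour 8: 0.
Peak is 19.

19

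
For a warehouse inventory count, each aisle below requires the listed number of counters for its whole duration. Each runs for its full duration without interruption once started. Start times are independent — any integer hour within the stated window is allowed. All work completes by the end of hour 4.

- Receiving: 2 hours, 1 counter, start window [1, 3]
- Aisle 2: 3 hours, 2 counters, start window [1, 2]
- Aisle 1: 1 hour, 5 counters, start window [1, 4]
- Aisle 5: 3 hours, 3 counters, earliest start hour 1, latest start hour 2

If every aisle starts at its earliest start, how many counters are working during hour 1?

At early start, hour 1 has: Receiving, Aisle 2, Aisle 1, Aisle 5.
Demand: 1 + 2 + 5 + 3 = 11.

11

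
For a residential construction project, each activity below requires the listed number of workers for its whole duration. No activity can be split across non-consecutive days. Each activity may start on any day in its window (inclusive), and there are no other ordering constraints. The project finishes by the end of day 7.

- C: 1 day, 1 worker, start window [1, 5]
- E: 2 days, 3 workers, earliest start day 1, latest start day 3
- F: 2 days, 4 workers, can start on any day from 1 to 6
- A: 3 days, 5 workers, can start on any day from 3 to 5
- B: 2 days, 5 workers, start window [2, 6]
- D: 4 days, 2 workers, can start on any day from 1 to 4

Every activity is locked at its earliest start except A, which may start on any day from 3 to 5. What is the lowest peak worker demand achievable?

14

A@3: d1:10  d2:14  d3:12  d4:7  d5:5  d6:0  d7:0 → peak 14
A@4: d1:10  d2:14  d3:7  d4:7  d5:5  d6:5  d7:0 → peak 14
A@5: d1:10  d2:14  d3:7  d4:2  d5:5  d6:5  d7:5 → peak 14
Best is A@3, peak 14.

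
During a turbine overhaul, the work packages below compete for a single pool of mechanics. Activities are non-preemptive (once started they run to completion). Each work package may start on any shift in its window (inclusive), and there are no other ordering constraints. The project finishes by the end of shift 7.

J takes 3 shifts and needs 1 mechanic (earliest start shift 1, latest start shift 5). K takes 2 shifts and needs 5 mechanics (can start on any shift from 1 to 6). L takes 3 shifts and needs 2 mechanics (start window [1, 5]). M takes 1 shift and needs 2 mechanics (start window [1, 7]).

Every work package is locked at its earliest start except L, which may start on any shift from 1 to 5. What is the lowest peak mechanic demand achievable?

L@1: s1:10  s2:8  s3:3  s4:0  s5:0  s6:0  s7:0 → peak 10
L@2: s1:8  s2:8  s3:3  s4:2  s5:0  s6:0  s7:0 → peak 8
L@3: s1:8  s2:6  s3:3  s4:2  s5:2  s6:0  s7:0 → peak 8
L@4: s1:8  s2:6  s3:1  s4:2  s5:2  s6:2  s7:0 → peak 8
L@5: s1:8  s2:6  s3:1  s4:0  s5:2  s6:2  s7:2 → peak 8
Best is L@2, peak 8.

8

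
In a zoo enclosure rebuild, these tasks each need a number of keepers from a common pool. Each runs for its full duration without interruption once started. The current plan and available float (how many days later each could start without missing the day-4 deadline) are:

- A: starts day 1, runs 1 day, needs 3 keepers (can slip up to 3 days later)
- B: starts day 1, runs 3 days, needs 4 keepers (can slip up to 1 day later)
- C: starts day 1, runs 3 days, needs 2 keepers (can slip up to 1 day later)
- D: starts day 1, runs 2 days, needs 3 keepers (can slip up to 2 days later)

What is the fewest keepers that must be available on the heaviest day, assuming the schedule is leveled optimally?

Early-start (A@1, B@1, C@1, D@1) gives peak 12: d1:12  d2:9  d3:6  d4:0.
Shift D→2.
Schedule A@1, B@1, C@1, D@2: d1:9  d2:9  d3:9  d4:0 — peak 9.

9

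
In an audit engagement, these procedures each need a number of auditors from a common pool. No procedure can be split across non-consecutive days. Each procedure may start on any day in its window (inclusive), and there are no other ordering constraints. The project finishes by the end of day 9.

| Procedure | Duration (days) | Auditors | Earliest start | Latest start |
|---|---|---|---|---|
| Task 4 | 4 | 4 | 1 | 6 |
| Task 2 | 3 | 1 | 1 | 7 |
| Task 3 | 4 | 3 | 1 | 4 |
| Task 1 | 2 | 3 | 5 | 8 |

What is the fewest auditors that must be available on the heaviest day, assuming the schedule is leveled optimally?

7

Early-start (Task 4@1, Task 2@1, Task 3@1, Task 1@5) gives peak 8: d1:8  d2:8  d3:8  d4:7  d5:3  d6:3  d7:0  d8:0  d9:0.
Shift Task 3→4.
Schedule Task 4@1, Task 2@1, Task 3@4, Task 1@5: d1:5  d2:5  d3:5  d4:7  d5:6  d6:6  d7:3  d8:0  d9:0 — peak 7.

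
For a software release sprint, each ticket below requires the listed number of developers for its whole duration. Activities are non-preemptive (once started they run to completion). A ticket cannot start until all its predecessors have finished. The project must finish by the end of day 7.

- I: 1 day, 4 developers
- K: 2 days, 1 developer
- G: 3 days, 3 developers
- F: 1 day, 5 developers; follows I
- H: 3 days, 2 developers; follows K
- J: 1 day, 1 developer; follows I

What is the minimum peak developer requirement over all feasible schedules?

Early-start (I@1, K@1, G@1, F@2, H@3, J@2) gives peak 10: d1:8  d2:10  d3:5  d4:2  d5:2  d6:0  d7:0.
Shift G→2, F→6.
Schedule I@1, K@1, G@2, F@6, H@3, J@2: d1:5  d2:5  d3:5  d4:5  d5:2  d6:5  d7:0 — peak 5.

5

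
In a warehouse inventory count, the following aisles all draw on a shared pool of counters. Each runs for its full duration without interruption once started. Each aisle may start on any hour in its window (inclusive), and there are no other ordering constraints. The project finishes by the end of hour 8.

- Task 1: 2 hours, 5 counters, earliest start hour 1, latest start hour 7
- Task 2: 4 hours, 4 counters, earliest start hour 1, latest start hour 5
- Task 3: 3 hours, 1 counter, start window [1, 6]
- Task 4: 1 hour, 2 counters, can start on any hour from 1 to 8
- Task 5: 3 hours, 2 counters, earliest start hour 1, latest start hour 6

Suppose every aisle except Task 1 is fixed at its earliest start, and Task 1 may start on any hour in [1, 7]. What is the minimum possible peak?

Task 1@1: h1:14  h2:12  h3:7  h4:4  h5:0  h6:0  h7:0  h8:0 → peak 14
Task 1@2: h1:9  h2:12  h3:12  h4:4  h5:0  h6:0  h7:0  h8:0 → peak 12
Task 1@3: h1:9  h2:7  h3:12  h4:9  h5:0  h6:0  h7:0  h8:0 → peak 12
Task 1@4: h1:9  h2:7  h3:7  h4:9  h5:5  h6:0  h7:0  h8:0 → peak 9
Task 1@5: h1:9  h2:7  h3:7  h4:4  h5:5  h6:5  h7:0  h8:0 → peak 9
Task 1@6: h1:9  h2:7  h3:7  h4:4  h5:0  h6:5  h7:5  h8:0 → peak 9
Task 1@7: h1:9  h2:7  h3:7  h4:4  h5:0  h6:0  h7:5  h8:5 → peak 9
Best is Task 1@4, peak 9.

9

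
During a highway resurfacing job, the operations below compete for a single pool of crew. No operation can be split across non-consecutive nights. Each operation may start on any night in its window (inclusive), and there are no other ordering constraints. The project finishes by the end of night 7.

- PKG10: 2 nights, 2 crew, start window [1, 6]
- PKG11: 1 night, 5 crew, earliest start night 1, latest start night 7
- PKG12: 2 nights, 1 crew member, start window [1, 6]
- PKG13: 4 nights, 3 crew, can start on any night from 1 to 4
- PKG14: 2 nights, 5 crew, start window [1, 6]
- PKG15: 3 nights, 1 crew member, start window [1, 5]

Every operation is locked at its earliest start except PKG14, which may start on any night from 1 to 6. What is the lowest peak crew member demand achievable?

PKG14@1: n1:17  n2:12  n3:4  n4:3  n5:0  n6:0  n7:0 → peak 17
PKG14@2: n1:12  n2:12  n3:9  n4:3  n5:0  n6:0  n7:0 → peak 12
PKG14@3: n1:12  n2:7  n3:9  n4:8  n5:0  n6:0  n7:0 → peak 12
PKG14@4: n1:12  n2:7  n3:4  n4:8  n5:5  n6:0  n7:0 → peak 12
PKG14@5: n1:12  n2:7  n3:4  n4:3  n5:5  n6:5  n7:0 → peak 12
PKG14@6: n1:12  n2:7  n3:4  n4:3  n5:0  n6:5  n7:5 → peak 12
Best is PKG14@2, peak 12.

12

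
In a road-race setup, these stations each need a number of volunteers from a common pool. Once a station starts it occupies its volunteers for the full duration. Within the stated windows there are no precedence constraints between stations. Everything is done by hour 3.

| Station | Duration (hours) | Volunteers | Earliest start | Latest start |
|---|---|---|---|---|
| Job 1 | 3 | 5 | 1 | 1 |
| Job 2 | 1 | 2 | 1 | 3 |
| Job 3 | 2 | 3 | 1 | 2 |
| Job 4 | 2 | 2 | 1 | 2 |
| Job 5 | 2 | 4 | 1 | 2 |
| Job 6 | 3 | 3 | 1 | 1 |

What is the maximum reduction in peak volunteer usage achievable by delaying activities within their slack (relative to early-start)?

Early-start peak: h1:19  h2:17  h3:8 ⇒ 19.
Leveled (Job 1@1, Job 2@1, Job 3@1, Job 4@1, Job 5@2, Job 6@1): h1:15  h2:17  h3:12 ⇒ 17.
Reduction 19 − 17 = 2.

2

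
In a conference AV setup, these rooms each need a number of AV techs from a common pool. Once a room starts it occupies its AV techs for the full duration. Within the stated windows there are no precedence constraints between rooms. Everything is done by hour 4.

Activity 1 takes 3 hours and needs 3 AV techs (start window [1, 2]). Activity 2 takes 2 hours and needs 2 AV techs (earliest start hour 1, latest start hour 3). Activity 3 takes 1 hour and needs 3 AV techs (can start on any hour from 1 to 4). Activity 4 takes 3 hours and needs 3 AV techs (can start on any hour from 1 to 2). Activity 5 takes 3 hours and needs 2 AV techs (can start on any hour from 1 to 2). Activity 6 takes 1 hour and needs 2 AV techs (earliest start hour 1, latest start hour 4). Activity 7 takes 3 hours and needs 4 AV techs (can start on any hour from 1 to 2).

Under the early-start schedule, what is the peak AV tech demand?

Early-start schedule: Activity 1@1, Activity 2@1, Activity 3@1, Activity 4@1, Activity 5@1, Activity 6@1, Activity 7@1.
Load per hour: hour 1: 19, hour 2: 14, hour 3: 12, hour 4: 0.
Peak is 19.

19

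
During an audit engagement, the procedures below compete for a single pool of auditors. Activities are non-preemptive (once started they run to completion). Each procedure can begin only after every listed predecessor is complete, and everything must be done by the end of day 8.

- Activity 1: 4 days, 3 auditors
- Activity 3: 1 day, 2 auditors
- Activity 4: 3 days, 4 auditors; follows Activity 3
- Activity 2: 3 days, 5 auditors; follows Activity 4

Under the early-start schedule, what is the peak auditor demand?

7

Early-start schedule: Activity 1@1, Activity 3@1, Activity 4@2, Activity 2@5.
Load per day: day 1: 5, day 2: 7, day 3: 7, day 4: 7, day 5: 5, day 6: 5, day 7: 5, day 8: 0.
Peak is 7.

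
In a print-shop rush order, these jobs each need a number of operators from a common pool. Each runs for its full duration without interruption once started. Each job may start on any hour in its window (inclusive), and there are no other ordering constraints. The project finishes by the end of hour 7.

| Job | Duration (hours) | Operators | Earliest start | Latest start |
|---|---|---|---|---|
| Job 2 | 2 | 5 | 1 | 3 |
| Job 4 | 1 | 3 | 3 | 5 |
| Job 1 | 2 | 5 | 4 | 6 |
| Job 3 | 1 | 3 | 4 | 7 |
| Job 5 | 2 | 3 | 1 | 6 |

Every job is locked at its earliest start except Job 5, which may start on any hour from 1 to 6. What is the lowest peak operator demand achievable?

8

Job 5@1: h1:8  h2:8  h3:3  h4:8  h5:5  h6:0  h7:0 → peak 8
Job 5@2: h1:5  h2:8  h3:6  h4:8  h5:5  h6:0  h7:0 → peak 8
Job 5@3: h1:5  h2:5  h3:6  h4:11  h5:5  h6:0  h7:0 → peak 11
Job 5@4: h1:5  h2:5  h3:3  h4:11  h5:8  h6:0  h7:0 → peak 11
Job 5@5: h1:5  h2:5  h3:3  h4:8  h5:8  h6:3  h7:0 → peak 8
Job 5@6: h1:5  h2:5  h3:3  h4:8  h5:5  h6:3  h7:3 → peak 8
Best is Job 5@1, peak 8.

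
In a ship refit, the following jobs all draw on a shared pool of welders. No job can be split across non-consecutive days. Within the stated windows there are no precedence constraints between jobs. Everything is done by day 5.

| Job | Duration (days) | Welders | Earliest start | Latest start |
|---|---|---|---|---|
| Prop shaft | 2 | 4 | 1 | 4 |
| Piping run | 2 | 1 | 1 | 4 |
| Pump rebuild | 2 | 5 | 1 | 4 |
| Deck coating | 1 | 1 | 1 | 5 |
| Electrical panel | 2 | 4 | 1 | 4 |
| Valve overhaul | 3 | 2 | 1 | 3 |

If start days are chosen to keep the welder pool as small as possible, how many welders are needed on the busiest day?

8

Early-start (Prop shaft@1, Piping run@1, Pump rebuild@1, Deck coating@1, Electrical panel@1, Valve overhaul@1) gives peak 17: d1:17  d2:16  d3:2  d4:0  d5:0.
Shift Piping run→3, Pump rebuild→3, Deck coating→5, Valve overhaul→3.
Schedule Prop shaft@1, Piping run@3, Pump rebuild@3, Deck coating@5, Electrical panel@1, Valve overhaul@3: d1:8  d2:8  d3:8  d4:8  d5:3 — peak 8.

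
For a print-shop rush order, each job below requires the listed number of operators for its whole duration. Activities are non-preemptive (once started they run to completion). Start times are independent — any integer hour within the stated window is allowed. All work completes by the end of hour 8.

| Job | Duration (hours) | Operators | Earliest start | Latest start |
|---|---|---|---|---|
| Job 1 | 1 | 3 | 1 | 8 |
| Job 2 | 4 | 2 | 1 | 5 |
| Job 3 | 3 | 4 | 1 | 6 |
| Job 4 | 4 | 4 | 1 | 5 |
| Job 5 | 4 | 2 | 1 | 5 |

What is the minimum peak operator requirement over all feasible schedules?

Early-start (Job 1@1, Job 2@1, Job 3@1, Job 4@1, Job 5@1) gives peak 15: h1:15  h2:12  h3:12  h4:8  h5:0  h6:0  h7:0  h8:0.
Shift Job 3→2, Job 4→5, Job 5→5.
Schedule Job 1@1, Job 2@1, Job 3@2, Job 4@5, Job 5@5: h1:5  h2:6  h3:6  h4:6  h5:6  h6:6  h7:6  h8:6 — peak 6.
Total operator-hours = 47 over 8 hours ⇒ peak ≥ ⌈47/8⌉ = 6, so 6 is optimal.

6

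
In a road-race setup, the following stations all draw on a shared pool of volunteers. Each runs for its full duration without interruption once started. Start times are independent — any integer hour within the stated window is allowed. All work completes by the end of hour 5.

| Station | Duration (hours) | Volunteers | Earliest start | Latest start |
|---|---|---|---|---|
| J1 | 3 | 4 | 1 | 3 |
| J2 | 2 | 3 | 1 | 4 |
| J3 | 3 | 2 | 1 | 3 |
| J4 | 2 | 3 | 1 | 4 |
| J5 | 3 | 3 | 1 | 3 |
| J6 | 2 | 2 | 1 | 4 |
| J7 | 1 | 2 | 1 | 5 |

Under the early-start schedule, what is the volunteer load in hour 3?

9

At early start, hour 3 has: J1, J3, J5.
Demand: 4 + 2 + 3 = 9.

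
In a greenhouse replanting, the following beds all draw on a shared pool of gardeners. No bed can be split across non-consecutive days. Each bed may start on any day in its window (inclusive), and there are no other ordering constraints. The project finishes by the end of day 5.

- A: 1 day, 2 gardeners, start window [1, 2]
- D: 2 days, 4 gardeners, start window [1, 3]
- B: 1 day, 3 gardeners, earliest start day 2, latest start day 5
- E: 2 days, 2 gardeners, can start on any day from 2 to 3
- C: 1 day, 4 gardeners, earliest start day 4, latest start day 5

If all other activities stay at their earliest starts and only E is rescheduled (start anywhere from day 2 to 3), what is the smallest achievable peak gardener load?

7

E@2: d1:6  d2:9  d3:2  d4:4  d5:0 → peak 9
E@3: d1:6  d2:7  d3:2  d4:6  d5:0 → peak 7
Best is E@3, peak 7.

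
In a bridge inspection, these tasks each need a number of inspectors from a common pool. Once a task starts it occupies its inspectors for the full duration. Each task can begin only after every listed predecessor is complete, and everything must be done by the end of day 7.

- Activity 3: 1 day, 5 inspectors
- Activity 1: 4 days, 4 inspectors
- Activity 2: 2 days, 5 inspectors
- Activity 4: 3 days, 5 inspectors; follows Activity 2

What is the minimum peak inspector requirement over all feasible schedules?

9

Early-start (Activity 3@1, Activity 1@1, Activity 2@1, Activity 4@3) gives peak 14: d1:14  d2:9  d3:9  d4:9  d5:5  d6:0  d7:0.
Shift Activity 2→2, Activity 4→4.
Schedule Activity 3@1, Activity 1@1, Activity 2@2, Activity 4@4: d1:9  d2:9  d3:9  d4:9  d5:5  d6:5  d7:0 — peak 9.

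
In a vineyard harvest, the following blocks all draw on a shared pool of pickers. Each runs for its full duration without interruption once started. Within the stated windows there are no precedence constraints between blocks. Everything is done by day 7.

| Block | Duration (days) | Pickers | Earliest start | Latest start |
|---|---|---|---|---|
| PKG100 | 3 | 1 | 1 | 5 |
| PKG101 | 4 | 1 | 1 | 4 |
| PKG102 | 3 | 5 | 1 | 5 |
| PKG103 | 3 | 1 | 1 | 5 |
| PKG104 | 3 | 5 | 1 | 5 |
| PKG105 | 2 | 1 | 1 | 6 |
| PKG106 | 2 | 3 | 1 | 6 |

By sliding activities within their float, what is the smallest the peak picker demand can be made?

Early-start (PKG100@1, PKG101@1, PKG102@1, PKG103@1, PKG104@1, PKG105@1, PKG106@1) gives peak 17: d1:17  d2:17  d3:13  d4:1  d5:0  d6:0  d7:0.
Shift PKG104→4, PKG105→4, PKG106→6.
Schedule PKG100@1, PKG101@1, PKG102@1, PKG103@1, PKG104@4, PKG105@4, PKG106@6: d1:8  d2:8  d3:8  d4:7  d5:6  d6:8  d7:3 — peak 8.

8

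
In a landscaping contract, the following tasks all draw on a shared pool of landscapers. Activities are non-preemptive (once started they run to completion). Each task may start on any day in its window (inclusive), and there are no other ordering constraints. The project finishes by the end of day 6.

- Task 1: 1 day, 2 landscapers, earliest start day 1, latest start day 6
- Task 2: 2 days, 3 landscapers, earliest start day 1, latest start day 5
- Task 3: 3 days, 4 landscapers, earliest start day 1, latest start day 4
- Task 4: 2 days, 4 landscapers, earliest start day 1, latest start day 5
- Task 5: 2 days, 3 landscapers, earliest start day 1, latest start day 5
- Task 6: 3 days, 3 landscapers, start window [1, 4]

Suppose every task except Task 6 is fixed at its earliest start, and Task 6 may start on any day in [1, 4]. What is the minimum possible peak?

Task 6@1: d1:19  d2:17  d3:7  d4:0  d5:0  d6:0 → peak 19
Task 6@2: d1:16  d2:17  d3:7  d4:3  d5:0  d6:0 → peak 17
Task 6@3: d1:16  d2:14  d3:7  d4:3  d5:3  d6:0 → peak 16
Task 6@4: d1:16  d2:14  d3:4  d4:3  d5:3  d6:3 → peak 16
Best is Task 6@3, peak 16.

16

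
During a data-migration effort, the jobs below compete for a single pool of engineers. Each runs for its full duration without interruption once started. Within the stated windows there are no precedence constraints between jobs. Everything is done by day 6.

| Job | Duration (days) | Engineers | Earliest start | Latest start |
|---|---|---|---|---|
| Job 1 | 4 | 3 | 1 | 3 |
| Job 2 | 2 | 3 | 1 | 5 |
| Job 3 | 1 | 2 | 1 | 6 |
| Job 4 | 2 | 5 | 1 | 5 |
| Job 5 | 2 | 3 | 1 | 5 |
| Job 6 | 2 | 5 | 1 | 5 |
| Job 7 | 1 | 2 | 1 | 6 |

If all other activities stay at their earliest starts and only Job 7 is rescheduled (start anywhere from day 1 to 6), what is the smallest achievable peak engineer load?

21

Job 7@1: d1:23  d2:19  d3:3  d4:3  d5:0  d6:0 → peak 23
Job 7@2: d1:21  d2:21  d3:3  d4:3  d5:0  d6:0 → peak 21
Job 7@3: d1:21  d2:19  d3:5  d4:3  d5:0  d6:0 → peak 21
Job 7@4: d1:21  d2:19  d3:3  d4:5  d5:0  d6:0 → peak 21
Job 7@5: d1:21  d2:19  d3:3  d4:3  d5:2  d6:0 → peak 21
Job 7@6: d1:21  d2:19  d3:3  d4:3  d5:0  d6:2 → peak 21
Best is Job 7@2, peak 21.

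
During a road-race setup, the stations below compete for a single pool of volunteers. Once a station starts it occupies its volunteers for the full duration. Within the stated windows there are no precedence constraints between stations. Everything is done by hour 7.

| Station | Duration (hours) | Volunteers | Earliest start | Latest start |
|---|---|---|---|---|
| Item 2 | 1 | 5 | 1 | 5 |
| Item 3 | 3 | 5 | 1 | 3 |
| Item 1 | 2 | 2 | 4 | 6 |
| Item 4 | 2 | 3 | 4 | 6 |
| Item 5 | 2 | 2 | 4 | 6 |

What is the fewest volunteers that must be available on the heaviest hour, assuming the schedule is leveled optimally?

Early-start (Item 2@1, Item 3@1, Item 1@4, Item 4@4, Item 5@4) gives peak 10: h1:10  h2:5  h3:5  h4:7  h5:7  h6:0  h7:0.
Shift Item 3→2, Item 4→5, Item 5→5.
Schedule Item 2@1, Item 3@2, Item 1@4, Item 4@5, Item 5@5: h1:5  h2:5  h3:5  h4:7  h5:7  h6:5  h7:0 — peak 7.

7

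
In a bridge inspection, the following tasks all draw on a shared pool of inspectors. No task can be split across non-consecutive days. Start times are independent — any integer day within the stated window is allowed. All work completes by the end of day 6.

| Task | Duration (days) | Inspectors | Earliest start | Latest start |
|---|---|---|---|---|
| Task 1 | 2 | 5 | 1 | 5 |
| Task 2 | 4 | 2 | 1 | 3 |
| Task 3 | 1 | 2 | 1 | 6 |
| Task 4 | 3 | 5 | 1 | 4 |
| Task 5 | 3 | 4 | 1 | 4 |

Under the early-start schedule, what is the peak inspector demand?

Early-start schedule: Task 1@1, Task 2@1, Task 3@1, Task 4@1, Task 5@1.
Load per day: day 1: 18, day 2: 16, day 3: 11, day 4: 2, day 5: 0, day 6: 0.
Peak is 18.

18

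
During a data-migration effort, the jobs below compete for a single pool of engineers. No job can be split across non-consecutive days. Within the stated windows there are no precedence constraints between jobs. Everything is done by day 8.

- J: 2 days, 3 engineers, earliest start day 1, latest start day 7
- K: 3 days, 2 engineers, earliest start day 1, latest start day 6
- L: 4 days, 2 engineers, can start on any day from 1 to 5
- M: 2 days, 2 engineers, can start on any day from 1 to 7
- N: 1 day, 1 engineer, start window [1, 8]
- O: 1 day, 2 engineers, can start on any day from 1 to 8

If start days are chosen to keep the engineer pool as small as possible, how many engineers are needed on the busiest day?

Early-start (J@1, K@1, L@1, M@1, N@1, O@1) gives peak 12: d1:12  d2:9  d3:4  d4:2  d5:0  d6:0  d7:0  d8:0.
Shift K→3, L→3, M→6, O→7.
Schedule J@1, K@3, L@3, M@6, N@1, O@7: d1:4  d2:3  d3:4  d4:4  d5:4  d6:4  d7:4  d8:0 — peak 4.
Total engineer-days = 27 over 8 days ⇒ peak ≥ ⌈27/8⌉ = 4, so 4 is optimal.

4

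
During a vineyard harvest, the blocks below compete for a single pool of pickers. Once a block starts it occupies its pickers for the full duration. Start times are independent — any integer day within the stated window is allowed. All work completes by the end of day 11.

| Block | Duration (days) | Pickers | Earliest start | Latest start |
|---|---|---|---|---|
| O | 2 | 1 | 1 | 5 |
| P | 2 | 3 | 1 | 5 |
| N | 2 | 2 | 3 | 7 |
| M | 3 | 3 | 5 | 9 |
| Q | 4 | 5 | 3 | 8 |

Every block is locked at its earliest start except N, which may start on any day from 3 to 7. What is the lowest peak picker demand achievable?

8

N@3: d1:4  d2:4  d3:7  d4:7  d5:8  d6:8  d7:3  d8:0  d9:0  d10:0  d11:0 → peak 8
N@4: d1:4  d2:4  d3:5  d4:7  d5:10  d6:8  d7:3  d8:0  d9:0  d10:0  d11:0 → peak 10
N@5: d1:4  d2:4  d3:5  d4:5  d5:10  d6:10  d7:3  d8:0  d9:0  d10:0  d11:0 → peak 10
N@6: d1:4  d2:4  d3:5  d4:5  d5:8  d6:10  d7:5  d8:0  d9:0  d10:0  d11:0 → peak 10
N@7: d1:4  d2:4  d3:5  d4:5  d5:8  d6:8  d7:5  d8:2  d9:0  d10:0  d11:0 → peak 8
Best is N@3, peak 8.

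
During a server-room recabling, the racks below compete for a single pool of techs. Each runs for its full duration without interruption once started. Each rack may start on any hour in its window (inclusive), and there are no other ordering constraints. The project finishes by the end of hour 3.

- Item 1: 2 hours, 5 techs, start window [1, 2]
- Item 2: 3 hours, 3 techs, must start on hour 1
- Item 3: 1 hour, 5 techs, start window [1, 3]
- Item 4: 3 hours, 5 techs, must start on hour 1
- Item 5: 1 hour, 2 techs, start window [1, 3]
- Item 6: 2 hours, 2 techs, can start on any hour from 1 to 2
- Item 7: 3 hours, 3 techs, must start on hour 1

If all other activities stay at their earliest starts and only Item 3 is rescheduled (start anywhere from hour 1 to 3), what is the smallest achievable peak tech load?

20

Item 3@1: h1:25  h2:18  h3:11 → peak 25
Item 3@2: h1:20  h2:23  h3:11 → peak 23
Item 3@3: h1:20  h2:18  h3:16 → peak 20
Best is Item 3@3, peak 20.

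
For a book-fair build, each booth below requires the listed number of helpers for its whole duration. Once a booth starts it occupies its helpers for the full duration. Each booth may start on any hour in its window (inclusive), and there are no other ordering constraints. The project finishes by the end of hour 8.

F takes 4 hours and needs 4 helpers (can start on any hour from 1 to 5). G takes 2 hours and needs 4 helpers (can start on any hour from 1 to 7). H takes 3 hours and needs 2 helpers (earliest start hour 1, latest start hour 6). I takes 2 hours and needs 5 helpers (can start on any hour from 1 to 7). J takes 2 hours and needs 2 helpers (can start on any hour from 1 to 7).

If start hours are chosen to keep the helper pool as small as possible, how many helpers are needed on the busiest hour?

Early-start (F@1, G@1, H@1, I@1, J@1) gives peak 17: h1:17  h2:17  h3:6  h4:4  h5:0  h6:0  h7:0  h8:0.
Shift G→5, I→7, J→4.
Schedule F@1, G@5, H@1, I@7, J@4: h1:6  h2:6  h3:6  h4:6  h5:6  h6:4  h7:5  h8:5 — peak 6.
Total helper-hours = 44 over 8 hours ⇒ peak ≥ ⌈44/8⌉ = 6, so 6 is optimal.

6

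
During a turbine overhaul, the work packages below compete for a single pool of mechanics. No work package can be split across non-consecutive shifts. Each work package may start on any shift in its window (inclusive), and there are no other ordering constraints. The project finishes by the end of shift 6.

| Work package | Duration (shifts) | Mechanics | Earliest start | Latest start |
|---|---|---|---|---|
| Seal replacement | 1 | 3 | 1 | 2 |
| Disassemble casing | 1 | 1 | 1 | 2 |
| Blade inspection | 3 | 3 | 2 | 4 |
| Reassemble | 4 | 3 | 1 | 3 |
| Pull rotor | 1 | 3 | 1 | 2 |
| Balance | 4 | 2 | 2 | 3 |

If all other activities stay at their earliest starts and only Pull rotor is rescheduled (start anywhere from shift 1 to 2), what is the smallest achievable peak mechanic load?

10

Pull rotor@1: s1:10  s2:8  s3:8  s4:8  s5:2  s6:0 → peak 10
Pull rotor@2: s1:7  s2:11  s3:8  s4:8  s5:2  s6:0 → peak 11
Best is Pull rotor@1, peak 10.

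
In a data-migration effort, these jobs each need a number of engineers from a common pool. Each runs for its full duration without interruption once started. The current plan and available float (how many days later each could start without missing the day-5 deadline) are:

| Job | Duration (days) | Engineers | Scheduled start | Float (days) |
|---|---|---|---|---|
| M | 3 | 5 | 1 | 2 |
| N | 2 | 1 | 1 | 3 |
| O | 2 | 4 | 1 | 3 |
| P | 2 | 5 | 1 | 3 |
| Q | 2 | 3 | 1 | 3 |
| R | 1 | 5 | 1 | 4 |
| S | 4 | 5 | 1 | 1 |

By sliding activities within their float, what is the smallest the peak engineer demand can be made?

Early-start (M@1, N@1, O@1, P@1, Q@1, R@1, S@1) gives peak 28: d1:28  d2:23  d3:10  d4:5  d5:0.
Shift O→3, P→4, S→2.
Schedule M@1, N@1, O@3, P@4, Q@1, R@1, S@2: d1:14  d2:14  d3:14  d4:14  d5:10 — peak 14.
Total engineer-days = 66 over 5 days ⇒ peak ≥ ⌈66/5⌉ = 14, so 14 is optimal.

14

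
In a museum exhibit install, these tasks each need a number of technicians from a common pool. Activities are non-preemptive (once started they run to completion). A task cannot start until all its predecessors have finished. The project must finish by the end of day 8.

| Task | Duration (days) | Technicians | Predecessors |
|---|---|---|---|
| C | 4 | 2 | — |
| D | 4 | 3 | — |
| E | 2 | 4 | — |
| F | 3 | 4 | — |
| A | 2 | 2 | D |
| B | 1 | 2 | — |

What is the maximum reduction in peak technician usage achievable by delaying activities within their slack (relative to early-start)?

8

Early-start peak: d1:15  d2:13  d3:9  d4:5  d5:2  d6:2  d7:0  d8:0 ⇒ 15.
Leveled (C@1, D@3, E@1, F@5, A@7, B@3): d1:6  d2:6  d3:7  d4:5  d5:7  d6:7  d7:6  d8:2 ⇒ 7.
Reduction 15 − 7 = 8.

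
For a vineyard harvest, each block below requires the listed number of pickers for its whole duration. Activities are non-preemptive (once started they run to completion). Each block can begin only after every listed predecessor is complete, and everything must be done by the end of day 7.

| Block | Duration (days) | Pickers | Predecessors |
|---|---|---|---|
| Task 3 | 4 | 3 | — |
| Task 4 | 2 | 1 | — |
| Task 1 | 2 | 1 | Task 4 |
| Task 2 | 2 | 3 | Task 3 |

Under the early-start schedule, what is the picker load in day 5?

3

At early start, day 5 has: Task 2.
Demand: 3 = 3.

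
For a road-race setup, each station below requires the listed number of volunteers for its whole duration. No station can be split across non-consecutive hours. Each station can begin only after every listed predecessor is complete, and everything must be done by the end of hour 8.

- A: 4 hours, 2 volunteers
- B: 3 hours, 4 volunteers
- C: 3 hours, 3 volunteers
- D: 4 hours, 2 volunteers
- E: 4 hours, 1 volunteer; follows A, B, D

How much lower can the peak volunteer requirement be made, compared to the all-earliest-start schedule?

Early-start peak: h1:11  h2:11  h3:11  h4:4  h5:1  h6:1  h7:1  h8:1 ⇒ 11.
Leveled (A@1, B@1, C@4, D@1, E@5): h1:8  h2:8  h3:8  h4:7  h5:4  h6:4  h7:1  h8:1 ⇒ 8.
Reduction 11 − 8 = 3.

3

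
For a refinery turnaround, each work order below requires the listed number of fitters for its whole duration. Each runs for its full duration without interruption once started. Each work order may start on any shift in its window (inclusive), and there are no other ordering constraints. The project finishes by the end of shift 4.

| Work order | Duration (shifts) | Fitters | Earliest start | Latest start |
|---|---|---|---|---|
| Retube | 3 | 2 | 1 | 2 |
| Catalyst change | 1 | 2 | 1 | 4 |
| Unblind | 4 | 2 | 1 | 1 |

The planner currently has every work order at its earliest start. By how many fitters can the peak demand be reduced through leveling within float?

Early-start peak: s1:6  s2:4  s3:4  s4:2 ⇒ 6.
Leveled (Retube@1, Catalyst change@4, Unblind@1): s1:4  s2:4  s3:4  s4:4 ⇒ 4.
Reduction 6 − 4 = 2.

2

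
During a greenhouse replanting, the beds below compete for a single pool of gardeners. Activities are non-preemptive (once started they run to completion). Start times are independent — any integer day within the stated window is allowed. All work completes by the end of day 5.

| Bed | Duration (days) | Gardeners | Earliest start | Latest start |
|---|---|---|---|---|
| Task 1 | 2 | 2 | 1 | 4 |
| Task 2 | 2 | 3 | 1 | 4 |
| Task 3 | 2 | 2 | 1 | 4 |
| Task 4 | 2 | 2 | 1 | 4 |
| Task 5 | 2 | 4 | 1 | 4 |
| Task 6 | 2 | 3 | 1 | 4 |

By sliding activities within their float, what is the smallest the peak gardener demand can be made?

8

Early-start (Task 1@1, Task 2@1, Task 3@1, Task 4@1, Task 5@1, Task 6@1) gives peak 16: d1:16  d2:16  d3:0  d4:0  d5:0.
Shift Task 3→3, Task 4→3, Task 5→3.
Schedule Task 1@1, Task 2@1, Task 3@3, Task 4@3, Task 5@3, Task 6@1: d1:8  d2:8  d3:8  d4:8  d5:0 — peak 8.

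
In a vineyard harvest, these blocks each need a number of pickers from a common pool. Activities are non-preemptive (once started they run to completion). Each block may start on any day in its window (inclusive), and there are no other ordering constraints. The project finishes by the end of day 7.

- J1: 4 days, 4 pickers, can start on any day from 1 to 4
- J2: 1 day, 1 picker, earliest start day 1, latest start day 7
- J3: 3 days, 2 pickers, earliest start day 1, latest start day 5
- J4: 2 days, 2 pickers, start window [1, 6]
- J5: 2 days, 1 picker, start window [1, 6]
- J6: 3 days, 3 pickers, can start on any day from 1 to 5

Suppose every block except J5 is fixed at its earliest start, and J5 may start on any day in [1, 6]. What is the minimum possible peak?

12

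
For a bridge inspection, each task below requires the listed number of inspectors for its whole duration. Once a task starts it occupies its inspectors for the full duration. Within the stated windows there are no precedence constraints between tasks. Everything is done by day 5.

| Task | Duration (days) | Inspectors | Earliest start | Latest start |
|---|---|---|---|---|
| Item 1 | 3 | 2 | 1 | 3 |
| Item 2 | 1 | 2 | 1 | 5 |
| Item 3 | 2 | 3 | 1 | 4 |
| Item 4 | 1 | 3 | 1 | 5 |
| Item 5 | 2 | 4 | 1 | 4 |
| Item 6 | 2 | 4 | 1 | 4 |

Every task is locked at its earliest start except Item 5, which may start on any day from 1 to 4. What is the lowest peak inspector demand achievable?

Item 5@1: d1:18  d2:13  d3:2  d4:0  d5:0 → peak 18
Item 5@2: d1:14  d2:13  d3:6  d4:0  d5:0 → peak 14
Item 5@3: d1:14  d2:9  d3:6  d4:4  d5:0 → peak 14
Item 5@4: d1:14  d2:9  d3:2  d4:4  d5:4 → peak 14
Best is Item 5@2, peak 14.

14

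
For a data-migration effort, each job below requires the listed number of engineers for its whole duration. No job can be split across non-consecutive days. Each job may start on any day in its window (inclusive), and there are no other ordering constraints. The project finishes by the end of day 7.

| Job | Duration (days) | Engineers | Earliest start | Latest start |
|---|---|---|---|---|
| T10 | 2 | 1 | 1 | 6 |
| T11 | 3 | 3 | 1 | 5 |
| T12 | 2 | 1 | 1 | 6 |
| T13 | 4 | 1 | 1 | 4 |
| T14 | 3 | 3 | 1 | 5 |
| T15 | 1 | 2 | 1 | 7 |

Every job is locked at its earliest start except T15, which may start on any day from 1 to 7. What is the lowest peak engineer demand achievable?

T15@1: d1:11  d2:9  d3:7  d4:1  d5:0  d6:0  d7:0 → peak 11
T15@2: d1:9  d2:11  d3:7  d4:1  d5:0  d6:0  d7:0 → peak 11
T15@3: d1:9  d2:9  d3:9  d4:1  d5:0  d6:0  d7:0 → peak 9
T15@4: d1:9  d2:9  d3:7  d4:3  d5:0  d6:0  d7:0 → peak 9
T15@5: d1:9  d2:9  d3:7  d4:1  d5:2  d6:0  d7:0 → peak 9
T15@6: d1:9  d2:9  d3:7  d4:1  d5:0  d6:2  d7:0 → peak 9
T15@7: d1:9  d2:9  d3:7  d4:1  d5:0  d6:0  d7:2 → peak 9
Best is T15@3, peak 9.

9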